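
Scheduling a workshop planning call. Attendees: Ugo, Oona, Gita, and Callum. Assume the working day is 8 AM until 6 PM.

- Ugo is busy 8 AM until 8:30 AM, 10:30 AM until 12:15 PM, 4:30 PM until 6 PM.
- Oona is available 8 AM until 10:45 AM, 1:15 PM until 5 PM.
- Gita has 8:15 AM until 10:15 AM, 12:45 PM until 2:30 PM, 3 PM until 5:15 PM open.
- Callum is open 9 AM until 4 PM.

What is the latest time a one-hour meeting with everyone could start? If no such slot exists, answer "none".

Ugo free: 08:30-10:30, 12:15-16:30 (invert busy blocks within the working day).
Oona free: 08:00-10:45, 13:15-17:00.
Gita free: 08:15-10:15, 12:45-14:30, 15:00-17:15.
Callum free: 09:00-16:00.
Ugo ∩ Oona: 08:30-10:30, 13:15-16:30.
Ugo ∩ Oona ∩ Gita: 08:30-10:15, 13:15-14:30, 15:00-16:30.
Ugo ∩ Oona ∩ Gita ∩ Callum: 09:00-10:15, 13:15-14:30, 15:00-16:00.
The last common window of at least 60 minutes is 15:00-16:00; a 60-minute meeting can start as late as 15:00 and still end by 16:00.

15:00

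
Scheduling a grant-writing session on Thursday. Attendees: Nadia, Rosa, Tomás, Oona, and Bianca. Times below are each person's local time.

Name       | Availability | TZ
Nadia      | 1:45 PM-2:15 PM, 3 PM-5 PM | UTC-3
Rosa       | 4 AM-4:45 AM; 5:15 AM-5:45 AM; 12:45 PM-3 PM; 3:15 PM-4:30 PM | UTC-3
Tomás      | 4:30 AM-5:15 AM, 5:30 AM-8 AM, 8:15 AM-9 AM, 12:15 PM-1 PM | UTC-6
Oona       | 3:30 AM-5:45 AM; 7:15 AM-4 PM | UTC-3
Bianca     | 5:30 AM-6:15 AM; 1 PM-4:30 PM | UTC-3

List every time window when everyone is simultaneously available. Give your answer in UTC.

18:15-19:00

Nadia in UTC: 16:45-17:15, 18:00-20:00 (add 3h to convert from UTC-3).
Rosa in UTC: 07:00-07:45, 08:15-08:45, 15:45-18:00, 18:15-19:30 (add 3h to convert from UTC-3).
Tomás in UTC: 10:30-11:15, 11:30-14:00, 14:15-15:00, 18:15-19:00 (add 6h to convert from UTC-6).
Oona in UTC: 06:30-08:45, 10:15-19:00 (add 3h to convert from UTC-3).
Bianca in UTC: 08:30-09:15, 16:00-19:30 (add 3h to convert from UTC-3).
Nadia ∩ Rosa: 16:45-17:15, 18:15-19:30.
Nadia ∩ Rosa ∩ Tomás: 18:15-19:00.
Nadia ∩ Rosa ∩ Tomás ∩ Oona: 18:15-19:00.
Nadia ∩ Rosa ∩ Tomás ∩ Oona ∩ Bianca: 18:15-19:00.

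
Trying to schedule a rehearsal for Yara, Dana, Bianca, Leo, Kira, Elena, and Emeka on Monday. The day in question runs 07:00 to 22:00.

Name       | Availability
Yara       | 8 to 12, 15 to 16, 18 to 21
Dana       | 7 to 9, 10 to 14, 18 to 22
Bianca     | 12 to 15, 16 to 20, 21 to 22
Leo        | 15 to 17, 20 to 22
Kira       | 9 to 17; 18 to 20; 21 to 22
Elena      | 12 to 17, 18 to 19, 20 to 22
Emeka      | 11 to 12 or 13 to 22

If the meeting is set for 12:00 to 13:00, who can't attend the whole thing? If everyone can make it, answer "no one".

Emeka, Leo, Yara

Yara: not fully free for 12:00-13:00. Dana: free for 12:00-13:00. Bianca: free for 12:00-13:00. Leo: not fully free for 12:00-13:00. Kira: free for 12:00-13:00. Elena: free for 12:00-13:00. Emeka: not fully free for 12:00-13:00.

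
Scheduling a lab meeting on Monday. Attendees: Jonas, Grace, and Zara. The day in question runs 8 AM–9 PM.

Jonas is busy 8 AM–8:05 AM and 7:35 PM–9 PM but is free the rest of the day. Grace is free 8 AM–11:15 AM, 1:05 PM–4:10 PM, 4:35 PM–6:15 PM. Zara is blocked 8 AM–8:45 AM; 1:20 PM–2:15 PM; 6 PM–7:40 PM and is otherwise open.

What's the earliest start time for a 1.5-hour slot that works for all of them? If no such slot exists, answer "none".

08:45

Jonas free: 08:05-19:35 (invert busy blocks within the working day).
Grace free: 08:00-11:15, 13:05-16:10, 16:35-18:15.
Zara free: 08:45-13:20, 14:15-18:00, 19:40-21:00 (invert busy blocks within the working day).
Jonas ∩ Grace: 08:05-11:15, 13:05-16:10, 16:35-18:15.
Jonas ∩ Grace ∩ Zara: 08:45-11:15, 13:05-13:20, 14:15-16:10, 16:35-18:00.
The first common window of at least 90 minutes is 08:45-11:15, so the earliest start is 08:45.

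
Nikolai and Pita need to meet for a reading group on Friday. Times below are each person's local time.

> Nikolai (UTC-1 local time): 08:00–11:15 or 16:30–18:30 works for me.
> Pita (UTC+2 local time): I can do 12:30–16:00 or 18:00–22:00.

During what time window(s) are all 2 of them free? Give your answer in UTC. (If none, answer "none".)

Nikolai in UTC: 09:00-12:15, 17:30-19:30 (add 1h to convert from UTC-1).
Pita in UTC: 10:30-14:00, 16:00-20:00 (subtract 2h to convert from UTC+2).
Nikolai ∩ Pita: 10:30-12:15, 17:30-19:30.

10:30-12:15, 17:30-19:30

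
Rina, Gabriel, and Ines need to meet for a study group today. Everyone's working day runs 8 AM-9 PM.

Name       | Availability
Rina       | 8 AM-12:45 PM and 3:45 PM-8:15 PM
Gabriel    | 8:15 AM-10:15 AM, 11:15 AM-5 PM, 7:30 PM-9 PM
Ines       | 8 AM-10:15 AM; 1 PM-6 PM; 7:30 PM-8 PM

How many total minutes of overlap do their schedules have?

225

Rina ∩ Gabriel: 08:15-10:15, 11:15-12:45, 15:45-17:00, 19:30-20:15.
Rina ∩ Gabriel ∩ Ines: 08:15-10:15, 15:45-17:00, 19:30-20:00.
Those are the intersection windows.
Summing the common windows: 120 + 75 + 30 = 225 minutes.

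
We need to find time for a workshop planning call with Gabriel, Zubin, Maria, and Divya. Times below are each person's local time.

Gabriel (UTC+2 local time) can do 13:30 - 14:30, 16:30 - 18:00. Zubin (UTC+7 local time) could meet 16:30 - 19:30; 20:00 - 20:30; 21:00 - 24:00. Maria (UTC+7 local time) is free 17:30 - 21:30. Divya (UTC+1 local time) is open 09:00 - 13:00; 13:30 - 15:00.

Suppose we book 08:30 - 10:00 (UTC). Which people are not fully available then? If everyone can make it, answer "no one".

Gabriel in UTC: 11:30-12:30, 14:30-16:00 (subtract 2h to convert from UTC+2).
Zubin in UTC: 09:30-12:30, 13:00-13:30, 14:00-17:00 (subtract 7h to convert from UTC+7).
Maria in UTC: 10:30-14:30 (subtract 7h to convert from UTC+7).
Divya in UTC: 08:00-12:00, 12:30-14:00 (subtract 1h to convert from UTC+1).
Gabriel: not fully free for 08:30-10:00. Zubin: not fully free for 08:30-10:00. Maria: not fully free for 08:30-10:00. Divya: free for 08:30-10:00.

Gabriel, Maria, Zubin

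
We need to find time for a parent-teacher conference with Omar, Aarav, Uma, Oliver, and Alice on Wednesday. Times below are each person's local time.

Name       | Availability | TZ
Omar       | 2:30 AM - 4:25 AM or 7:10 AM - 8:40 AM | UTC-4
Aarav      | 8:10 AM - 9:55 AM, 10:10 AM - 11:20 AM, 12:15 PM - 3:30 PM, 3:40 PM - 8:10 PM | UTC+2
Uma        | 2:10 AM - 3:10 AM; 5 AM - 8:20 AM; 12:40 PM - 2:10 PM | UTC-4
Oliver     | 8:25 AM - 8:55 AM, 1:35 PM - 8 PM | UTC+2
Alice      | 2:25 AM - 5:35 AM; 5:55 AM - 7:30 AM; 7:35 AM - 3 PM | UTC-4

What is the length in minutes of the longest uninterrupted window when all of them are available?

45

Omar in UTC: 06:30-08:25, 11:10-12:40 (add 4h to convert from UTC-4).
Aarav in UTC: 06:10-07:55, 08:10-09:20, 10:15-13:30, 13:40-18:10 (subtract 2h to convert from UTC+2).
Uma in UTC: 06:10-07:10, 09:00-12:20, 16:40-18:10 (add 4h to convert from UTC-4).
Oliver in UTC: 06:25-06:55, 11:35-18:00 (subtract 2h to convert from UTC+2).
Alice in UTC: 06:25-09:35, 09:55-11:30, 11:35-19:00 (add 4h to convert from UTC-4).
Omar ∩ Aarav: 06:30-07:55, 08:10-08:25, 11:10-12:40.
Omar ∩ Aarav ∩ Uma: 06:30-07:10, 11:10-12:20.
Omar ∩ Aarav ∩ Uma ∩ Oliver: 06:30-06:55, 11:35-12:20.
Omar ∩ Aarav ∩ Uma ∩ Oliver ∩ Alice: 06:30-06:55, 11:35-12:20.
The longest is 11:35-12:20 at 45 minutes.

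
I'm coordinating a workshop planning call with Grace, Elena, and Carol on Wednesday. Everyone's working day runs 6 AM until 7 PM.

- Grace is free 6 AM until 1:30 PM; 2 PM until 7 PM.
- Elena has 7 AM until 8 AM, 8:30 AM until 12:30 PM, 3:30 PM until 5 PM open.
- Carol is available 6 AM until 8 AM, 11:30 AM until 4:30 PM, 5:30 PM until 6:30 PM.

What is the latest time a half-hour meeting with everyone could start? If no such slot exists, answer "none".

16:00

Grace ∩ Elena: 07:00-08:00, 08:30-12:30, 15:30-17:00.
Grace ∩ Elena ∩ Carol: 07:00-08:00, 11:30-12:30, 15:30-16:30.
The last common window of at least 30 minutes is 15:30-16:30; a 30-minute meeting can start as late as 16:00 and still end by 16:30.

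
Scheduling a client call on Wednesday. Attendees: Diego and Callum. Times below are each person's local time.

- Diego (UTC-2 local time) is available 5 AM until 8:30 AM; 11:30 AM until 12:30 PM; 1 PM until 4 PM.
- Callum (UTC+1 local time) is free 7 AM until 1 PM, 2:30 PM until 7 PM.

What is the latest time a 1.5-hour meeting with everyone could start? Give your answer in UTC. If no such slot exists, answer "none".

16:30

Diego in UTC: 07:00-10:30, 13:30-14:30, 15:00-18:00 (add 2h to convert from UTC-2).
Callum in UTC: 06:00-12:00, 13:30-18:00 (subtract 1h to convert from UTC+1).
Diego ∩ Callum: 07:00-10:30, 13:30-14:30, 15:00-18:00.
The last common window of at least 90 minutes is 15:00-18:00; a 90-minute meeting can start as late as 16:30 and still end by 18:00.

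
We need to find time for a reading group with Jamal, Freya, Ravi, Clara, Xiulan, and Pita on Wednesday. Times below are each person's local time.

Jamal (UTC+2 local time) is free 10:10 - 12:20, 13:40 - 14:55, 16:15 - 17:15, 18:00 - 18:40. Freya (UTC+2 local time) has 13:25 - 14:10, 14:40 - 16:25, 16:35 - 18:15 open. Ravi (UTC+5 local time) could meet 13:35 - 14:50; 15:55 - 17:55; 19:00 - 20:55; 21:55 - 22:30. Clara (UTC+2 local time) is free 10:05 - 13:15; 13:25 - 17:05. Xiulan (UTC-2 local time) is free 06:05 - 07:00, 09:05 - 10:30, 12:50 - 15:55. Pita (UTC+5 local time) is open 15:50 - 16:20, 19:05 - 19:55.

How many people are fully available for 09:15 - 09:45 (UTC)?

3

Jamal in UTC: 08:10-10:20, 11:40-12:55, 14:15-15:15, 16:00-16:40 (subtract 2h to convert from UTC+2).
Freya in UTC: 11:25-12:10, 12:40-14:25, 14:35-16:15 (subtract 2h to convert from UTC+2).
Ravi in UTC: 08:35-09:50, 10:55-12:55, 14:00-15:55, 16:55-17:30 (subtract 5h to convert from UTC+5).
Clara in UTC: 08:05-11:15, 11:25-15:05 (subtract 2h to convert from UTC+2).
Xiulan in UTC: 08:05-09:00, 11:05-12:30, 14:50-17:55 (add 2h to convert from UTC-2).
Pita in UTC: 10:50-11:20, 14:05-14:55 (subtract 5h to convert from UTC+5).
Jamal, Ravi, and Clara can make the full 09:15-09:45 slot — that's 3.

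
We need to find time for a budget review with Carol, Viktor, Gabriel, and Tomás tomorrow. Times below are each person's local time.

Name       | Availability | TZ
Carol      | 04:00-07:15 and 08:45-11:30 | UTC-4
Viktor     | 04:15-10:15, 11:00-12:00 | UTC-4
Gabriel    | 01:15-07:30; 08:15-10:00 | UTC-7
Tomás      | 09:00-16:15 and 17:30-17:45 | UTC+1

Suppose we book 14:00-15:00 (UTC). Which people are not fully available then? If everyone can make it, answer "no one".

Gabriel, Viktor

Carol in UTC: 08:00-11:15, 12:45-15:30 (add 4h to convert from UTC-4).
Viktor in UTC: 08:15-14:15, 15:00-16:00 (add 4h to convert from UTC-4).
Gabriel in UTC: 08:15-14:30, 15:15-17:00 (add 7h to convert from UTC-7).
Tomás in UTC: 08:00-15:15, 16:30-16:45 (subtract 1h to convert from UTC+1).
Carol: free for 14:00-15:00. Viktor: not fully free for 14:00-15:00. Gabriel: not fully free for 14:00-15:00. Tomás: free for 14:00-15:00.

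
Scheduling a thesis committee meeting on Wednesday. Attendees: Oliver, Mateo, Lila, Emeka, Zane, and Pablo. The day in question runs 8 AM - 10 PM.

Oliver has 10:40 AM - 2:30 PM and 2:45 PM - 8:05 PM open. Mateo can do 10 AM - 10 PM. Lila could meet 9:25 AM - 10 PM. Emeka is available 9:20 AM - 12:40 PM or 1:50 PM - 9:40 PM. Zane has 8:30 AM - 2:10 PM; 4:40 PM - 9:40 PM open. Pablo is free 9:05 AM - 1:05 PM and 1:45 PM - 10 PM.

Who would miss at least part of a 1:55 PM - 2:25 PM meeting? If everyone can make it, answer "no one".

Zane

Oliver: free for 13:55-14:25. Mateo: free for 13:55-14:25. Lila: free for 13:55-14:25. Emeka: free for 13:55-14:25. Zane: not fully free for 13:55-14:25. Pablo: free for 13:55-14:25.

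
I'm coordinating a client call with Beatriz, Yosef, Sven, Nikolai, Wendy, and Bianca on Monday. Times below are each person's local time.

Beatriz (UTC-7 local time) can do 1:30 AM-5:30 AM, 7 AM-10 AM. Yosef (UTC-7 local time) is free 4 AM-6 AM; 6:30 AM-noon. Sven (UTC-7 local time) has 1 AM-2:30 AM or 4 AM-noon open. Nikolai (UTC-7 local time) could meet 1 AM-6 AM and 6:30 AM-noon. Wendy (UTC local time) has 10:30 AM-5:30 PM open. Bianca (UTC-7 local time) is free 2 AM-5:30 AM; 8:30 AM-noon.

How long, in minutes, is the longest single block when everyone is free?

90

Beatriz in UTC: 08:30-12:30, 14:00-17:00 (add 7h to convert from UTC-7).
Yosef in UTC: 11:00-13:00, 13:30-19:00 (add 7h to convert from UTC-7).
Sven in UTC: 08:00-09:30, 11:00-19:00 (add 7h to convert from UTC-7).
Nikolai in UTC: 08:00-13:00, 13:30-19:00 (add 7h to convert from UTC-7).
Wendy in UTC: 10:30-17:30.
Bianca in UTC: 09:00-12:30, 15:30-19:00 (add 7h to convert from UTC-7).
Beatriz ∩ Yosef: 11:00-12:30, 14:00-17:00.
Beatriz ∩ Yosef ∩ Sven: 11:00-12:30, 14:00-17:00.
Beatriz ∩ Yosef ∩ Sven ∩ Nikolai: 11:00-12:30, 14:00-17:00.
Beatriz ∩ Yosef ∩ Sven ∩ Nikolai ∩ Wendy: 11:00-12:30, 14:00-17:00.
Beatriz ∩ Yosef ∩ Sven ∩ Nikolai ∩ Wendy ∩ Bianca: 11:00-12:30, 15:30-17:00.
The longest is 11:00-12:30 at 90 minutes.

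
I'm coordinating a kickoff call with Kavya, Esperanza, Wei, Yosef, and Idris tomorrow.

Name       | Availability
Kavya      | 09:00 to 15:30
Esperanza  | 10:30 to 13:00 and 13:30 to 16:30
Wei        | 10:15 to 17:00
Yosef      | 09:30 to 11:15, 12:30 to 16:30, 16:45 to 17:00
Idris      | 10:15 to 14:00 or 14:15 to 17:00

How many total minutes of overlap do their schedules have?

Kavya ∩ Esperanza: 10:30-13:00, 13:30-15:30.
Kavya ∩ Esperanza ∩ Wei: 10:30-13:00, 13:30-15:30.
Kavya ∩ Esperanza ∩ Wei ∩ Yosef: 10:30-11:15, 12:30-13:00, 13:30-15:30.
Kavya ∩ Esperanza ∩ Wei ∩ Yosef ∩ Idris: 10:30-11:15, 12:30-13:00, 13:30-14:00, 14:15-15:30.
Those are the intersection windows.
Summing the common windows: 45 + 30 + 30 + 75 = 180 minutes.

180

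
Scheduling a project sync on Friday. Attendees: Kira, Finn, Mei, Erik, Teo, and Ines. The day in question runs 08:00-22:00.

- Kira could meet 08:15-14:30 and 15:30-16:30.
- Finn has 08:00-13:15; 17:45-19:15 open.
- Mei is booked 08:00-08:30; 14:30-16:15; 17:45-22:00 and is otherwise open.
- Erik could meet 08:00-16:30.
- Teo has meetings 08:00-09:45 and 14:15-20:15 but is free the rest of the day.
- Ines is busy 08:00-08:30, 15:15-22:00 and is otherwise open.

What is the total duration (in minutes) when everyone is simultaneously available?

210

Kira free: 08:15-14:30, 15:30-16:30.
Finn free: 08:00-13:15, 17:45-19:15.
Mei free: 08:30-14:30, 16:15-17:45 (invert busy blocks within the working day).
Erik free: 08:00-16:30.
Teo free: 09:45-14:15, 20:15-22:00 (invert busy blocks within the working day).
Ines free: 08:30-15:15 (invert busy blocks within the working day).
Kira ∩ Finn: 08:15-13:15.
Kira ∩ Finn ∩ Mei: 08:30-13:15.
Kira ∩ Finn ∩ Mei ∩ Erik: 08:30-13:15.
Kira ∩ Finn ∩ Mei ∩ Erik ∩ Teo: 09:45-13:15.
Kira ∩ Finn ∩ Mei ∩ Erik ∩ Teo ∩ Ines: 09:45-13:15.
That's a single block of 210 minutes.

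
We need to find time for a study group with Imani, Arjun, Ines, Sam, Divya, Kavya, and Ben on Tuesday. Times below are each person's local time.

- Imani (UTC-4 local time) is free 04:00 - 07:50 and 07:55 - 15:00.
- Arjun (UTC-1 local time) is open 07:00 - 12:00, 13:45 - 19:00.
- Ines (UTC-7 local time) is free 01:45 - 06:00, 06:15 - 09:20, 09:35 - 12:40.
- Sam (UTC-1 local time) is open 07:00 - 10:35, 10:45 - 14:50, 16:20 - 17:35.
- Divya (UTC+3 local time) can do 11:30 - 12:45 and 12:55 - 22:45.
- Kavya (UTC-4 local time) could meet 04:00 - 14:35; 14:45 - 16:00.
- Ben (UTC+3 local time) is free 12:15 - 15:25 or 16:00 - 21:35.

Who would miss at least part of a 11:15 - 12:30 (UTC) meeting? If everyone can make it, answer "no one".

Ben, Imani, Sam

Imani in UTC: 08:00-11:50, 11:55-19:00 (add 4h to convert from UTC-4).
Arjun in UTC: 08:00-13:00, 14:45-20:00 (add 1h to convert from UTC-1).
Ines in UTC: 08:45-13:00, 13:15-16:20, 16:35-19:40 (add 7h to convert from UTC-7).
Sam in UTC: 08:00-11:35, 11:45-15:50, 17:20-18:35 (add 1h to convert from UTC-1).
Divya in UTC: 08:30-09:45, 09:55-19:45 (subtract 3h to convert from UTC+3).
Kavya in UTC: 08:00-18:35, 18:45-20:00 (add 4h to convert from UTC-4).
Ben in UTC: 09:15-12:25, 13:00-18:35 (subtract 3h to convert from UTC+3).
Imani: not fully free for 11:15-12:30. Arjun: free for 11:15-12:30. Ines: free for 11:15-12:30. Sam: not fully free for 11:15-12:30. Divya: free for 11:15-12:30. Kavya: free for 11:15-12:30. Ben: not fully free for 11:15-12:30.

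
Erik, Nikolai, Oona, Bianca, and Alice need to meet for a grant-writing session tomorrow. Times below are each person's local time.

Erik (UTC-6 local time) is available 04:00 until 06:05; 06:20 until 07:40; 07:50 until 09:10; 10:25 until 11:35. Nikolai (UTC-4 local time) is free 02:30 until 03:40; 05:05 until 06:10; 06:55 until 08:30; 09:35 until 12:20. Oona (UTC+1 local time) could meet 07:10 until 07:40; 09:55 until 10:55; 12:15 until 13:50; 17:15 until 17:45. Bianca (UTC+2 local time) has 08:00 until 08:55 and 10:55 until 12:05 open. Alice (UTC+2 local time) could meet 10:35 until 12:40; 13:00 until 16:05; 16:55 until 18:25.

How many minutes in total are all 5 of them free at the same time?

Erik in UTC: 10:00-12:05, 12:20-13:40, 13:50-15:10, 16:25-17:35 (add 6h to convert from UTC-6).
Nikolai in UTC: 06:30-07:40, 09:05-10:10, 10:55-12:30, 13:35-16:20 (add 4h to convert from UTC-4).
Oona in UTC: 06:10-06:40, 08:55-09:55, 11:15-12:50, 16:15-16:45 (subtract 1h to convert from UTC+1).
Bianca in UTC: 06:00-06:55, 08:55-10:05 (subtract 2h to convert from UTC+2).
Alice in UTC: 08:35-10:40, 11:00-14:05, 14:55-16:25 (subtract 2h to convert from UTC+2).
Erik ∩ Nikolai: 10:00-10:10, 10:55-12:05, 12:20-12:30, 13:35-13:40, 13:50-15:10.
Erik ∩ Nikolai ∩ Oona: 11:15-12:05, 12:20-12:30.
Erik ∩ Nikolai ∩ Oona ∩ Bianca: ∅.
Erik ∩ Nikolai ∩ Oona ∩ Bianca ∩ Alice: ∅.
There is no time when everyone is free.
There is no common window, so the total is 0 minutes.

0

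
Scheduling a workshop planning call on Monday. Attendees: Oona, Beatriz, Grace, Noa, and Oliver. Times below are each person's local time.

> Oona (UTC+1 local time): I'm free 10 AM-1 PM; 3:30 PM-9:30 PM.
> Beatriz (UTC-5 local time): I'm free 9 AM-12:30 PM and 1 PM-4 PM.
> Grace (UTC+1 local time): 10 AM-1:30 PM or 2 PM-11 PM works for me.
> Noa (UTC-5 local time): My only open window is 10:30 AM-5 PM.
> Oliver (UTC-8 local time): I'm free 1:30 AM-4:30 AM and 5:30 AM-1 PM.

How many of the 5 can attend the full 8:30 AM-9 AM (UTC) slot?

Oona in UTC: 09:00-12:00, 14:30-20:30 (subtract 1h to convert from UTC+1).
Beatriz in UTC: 14:00-17:30, 18:00-21:00 (add 5h to convert from UTC-5).
Grace in UTC: 09:00-12:30, 13:00-22:00 (subtract 1h to convert from UTC+1).
Noa in UTC: 15:30-22:00 (add 5h to convert from UTC-5).
Oliver in UTC: 09:30-12:30, 13:30-21:00 (add 8h to convert from UTC-8).
nobody can make the full 08:30-09:00 slot — that's 0.

0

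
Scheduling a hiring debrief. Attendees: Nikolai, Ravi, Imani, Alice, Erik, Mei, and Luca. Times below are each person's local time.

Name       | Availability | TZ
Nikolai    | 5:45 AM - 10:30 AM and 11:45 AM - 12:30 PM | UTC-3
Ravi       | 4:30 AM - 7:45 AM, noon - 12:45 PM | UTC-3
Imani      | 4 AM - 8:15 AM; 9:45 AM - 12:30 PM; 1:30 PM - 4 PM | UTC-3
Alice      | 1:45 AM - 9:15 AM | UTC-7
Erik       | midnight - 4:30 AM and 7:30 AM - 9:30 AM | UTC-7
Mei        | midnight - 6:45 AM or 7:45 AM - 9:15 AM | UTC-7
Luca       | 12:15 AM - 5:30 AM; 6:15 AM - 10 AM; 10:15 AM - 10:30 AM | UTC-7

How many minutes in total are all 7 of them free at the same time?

150

Nikolai in UTC: 08:45-13:30, 14:45-15:30 (add 3h to convert from UTC-3).
Ravi in UTC: 07:30-10:45, 15:00-15:45 (add 3h to convert from UTC-3).
Imani in UTC: 07:00-11:15, 12:45-15:30, 16:30-19:00 (add 3h to convert from UTC-3).
Alice in UTC: 08:45-16:15 (add 7h to convert from UTC-7).
Erik in UTC: 07:00-11:30, 14:30-16:30 (add 7h to convert from UTC-7).
Mei in UTC: 07:00-13:45, 14:45-16:15 (add 7h to convert from UTC-7).
Luca in UTC: 07:15-12:30, 13:15-17:00, 17:15-17:30 (add 7h to convert from UTC-7).
Nikolai ∩ Ravi: 08:45-10:45, 15:00-15:30.
Nikolai ∩ Ravi ∩ Imani: 08:45-10:45, 15:00-15:30.
Nikolai ∩ Ravi ∩ Imani ∩ Alice: 08:45-10:45, 15:00-15:30.
Nikolai ∩ Ravi ∩ Imani ∩ Alice ∩ Erik: 08:45-10:45, 15:00-15:30.
Nikolai ∩ Ravi ∩ Imani ∩ Alice ∩ Erik ∩ Mei: 08:45-10:45, 15:00-15:30.
Nikolai ∩ Ravi ∩ Imani ∩ Alice ∩ Erik ∩ Mei ∩ Luca: 08:45-10:45, 15:00-15:30.
Those are the intersection windows.
Summing the common windows: 120 + 30 = 150 minutes.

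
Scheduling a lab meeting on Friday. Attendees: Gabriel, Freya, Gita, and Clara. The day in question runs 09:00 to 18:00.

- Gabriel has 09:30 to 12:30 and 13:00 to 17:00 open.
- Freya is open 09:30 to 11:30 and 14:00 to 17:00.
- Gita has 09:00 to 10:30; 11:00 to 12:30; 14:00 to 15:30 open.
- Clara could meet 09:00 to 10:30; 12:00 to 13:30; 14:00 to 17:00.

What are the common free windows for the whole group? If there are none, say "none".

Gabriel ∩ Freya: 09:30-11:30, 14:00-17:00.
Gabriel ∩ Freya ∩ Gita: 09:30-10:30, 11:00-11:30, 14:00-15:30.
Gabriel ∩ Freya ∩ Gita ∩ Clara: 09:30-10:30, 14:00-15:30.
Those are the intersection windows.

09:30-10:30, 14:00-15:30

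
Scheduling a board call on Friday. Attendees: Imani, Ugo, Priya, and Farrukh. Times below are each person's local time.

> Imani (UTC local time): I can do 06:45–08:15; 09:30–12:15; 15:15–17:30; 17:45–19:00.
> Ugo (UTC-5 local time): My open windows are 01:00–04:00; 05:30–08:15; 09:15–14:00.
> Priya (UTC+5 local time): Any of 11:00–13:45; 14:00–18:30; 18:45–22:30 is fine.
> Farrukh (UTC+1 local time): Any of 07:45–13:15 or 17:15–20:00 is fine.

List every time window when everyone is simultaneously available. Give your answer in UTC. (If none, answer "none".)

06:45-08:15, 10:30-12:15, 16:15-17:30

Imani in UTC: 06:45-08:15, 09:30-12:15, 15:15-17:30, 17:45-19:00.
Ugo in UTC: 06:00-09:00, 10:30-13:15, 14:15-19:00 (add 5h to convert from UTC-5).
Priya in UTC: 06:00-08:45, 09:00-13:30, 13:45-17:30 (subtract 5h to convert from UTC+5).
Farrukh in UTC: 06:45-12:15, 16:15-19:00 (subtract 1h to convert from UTC+1).
Imani ∩ Ugo: 06:45-08:15, 10:30-12:15, 15:15-17:30, 17:45-19:00.
Imani ∩ Ugo ∩ Priya: 06:45-08:15, 10:30-12:15, 15:15-17:30.
Imani ∩ Ugo ∩ Priya ∩ Farrukh: 06:45-08:15, 10:30-12:15, 16:15-17:30.
So the common availability across everyone is 06:45-08:15, 10:30-12:15, 16:15-17:30.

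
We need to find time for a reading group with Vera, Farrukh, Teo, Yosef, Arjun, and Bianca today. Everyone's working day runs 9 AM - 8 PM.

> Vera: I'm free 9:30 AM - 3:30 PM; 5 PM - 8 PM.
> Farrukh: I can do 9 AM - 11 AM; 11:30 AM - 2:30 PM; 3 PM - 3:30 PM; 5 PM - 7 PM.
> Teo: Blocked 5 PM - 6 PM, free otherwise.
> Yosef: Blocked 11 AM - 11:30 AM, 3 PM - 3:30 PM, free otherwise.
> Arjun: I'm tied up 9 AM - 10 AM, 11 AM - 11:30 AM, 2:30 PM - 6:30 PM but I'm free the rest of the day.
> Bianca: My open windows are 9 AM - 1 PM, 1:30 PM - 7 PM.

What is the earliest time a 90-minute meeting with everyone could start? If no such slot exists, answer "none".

11:30

Vera free: 09:30-15:30, 17:00-20:00.
Farrukh free: 09:00-11:00, 11:30-14:30, 15:00-15:30, 17:00-19:00.
Teo free: 09:00-17:00, 18:00-20:00 (invert busy blocks within the working day).
Yosef free: 09:00-11:00, 11:30-15:00, 15:30-20:00 (invert busy blocks within the working day).
Arjun free: 10:00-11:00, 11:30-14:30, 18:30-20:00 (invert busy blocks within the working day).
Bianca free: 09:00-13:00, 13:30-19:00.
Vera ∩ Farrukh: 09:30-11:00, 11:30-14:30, 15:00-15:30, 17:00-19:00.
Vera ∩ Farrukh ∩ Teo: 09:30-11:00, 11:30-14:30, 15:00-15:30, 18:00-19:00.
Vera ∩ Farrukh ∩ Teo ∩ Yosef: 09:30-11:00, 11:30-14:30, 18:00-19:00.
Vera ∩ Farrukh ∩ Teo ∩ Yosef ∩ Arjun: 10:00-11:00, 11:30-14:30, 18:30-19:00.
Vera ∩ Farrukh ∩ Teo ∩ Yosef ∩ Arjun ∩ Bianca: 10:00-11:00, 11:30-13:00, 13:30-14:30, 18:30-19:00.
Those are the intersection windows.
The first common window of at least 90 minutes is 11:30-13:00, so the earliest start is 11:30.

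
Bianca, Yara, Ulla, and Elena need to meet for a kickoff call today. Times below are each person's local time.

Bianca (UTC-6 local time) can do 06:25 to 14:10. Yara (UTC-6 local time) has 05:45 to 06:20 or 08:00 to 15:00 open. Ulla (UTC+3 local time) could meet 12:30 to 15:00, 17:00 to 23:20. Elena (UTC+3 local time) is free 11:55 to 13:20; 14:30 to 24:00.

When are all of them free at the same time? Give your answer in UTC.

14:00-20:10

Bianca in UTC: 12:25-20:10 (add 6h to convert from UTC-6).
Yara in UTC: 11:45-12:20, 14:00-21:00 (add 6h to convert from UTC-6).
Ulla in UTC: 09:30-12:00, 14:00-20:20 (subtract 3h to convert from UTC+3).
Elena in UTC: 08:55-10:20, 11:30-21:00 (subtract 3h to convert from UTC+3).
Bianca ∩ Yara: 14:00-20:10.
Bianca ∩ Yara ∩ Ulla: 14:00-20:10.
Bianca ∩ Yara ∩ Ulla ∩ Elena: 14:00-20:10.
So the common availability across everyone is 14:00-20:10.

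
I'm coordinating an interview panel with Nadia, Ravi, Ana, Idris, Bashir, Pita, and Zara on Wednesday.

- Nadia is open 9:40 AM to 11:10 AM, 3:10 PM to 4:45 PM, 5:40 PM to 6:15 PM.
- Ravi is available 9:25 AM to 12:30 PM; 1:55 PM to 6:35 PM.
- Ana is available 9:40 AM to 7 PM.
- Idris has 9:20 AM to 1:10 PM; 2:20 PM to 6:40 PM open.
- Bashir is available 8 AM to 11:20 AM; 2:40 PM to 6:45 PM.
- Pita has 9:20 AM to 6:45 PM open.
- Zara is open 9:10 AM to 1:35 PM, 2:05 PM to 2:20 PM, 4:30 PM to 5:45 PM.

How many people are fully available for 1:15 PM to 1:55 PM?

Ana and Pita can make the full 13:15-13:55 slot — that's 2.

2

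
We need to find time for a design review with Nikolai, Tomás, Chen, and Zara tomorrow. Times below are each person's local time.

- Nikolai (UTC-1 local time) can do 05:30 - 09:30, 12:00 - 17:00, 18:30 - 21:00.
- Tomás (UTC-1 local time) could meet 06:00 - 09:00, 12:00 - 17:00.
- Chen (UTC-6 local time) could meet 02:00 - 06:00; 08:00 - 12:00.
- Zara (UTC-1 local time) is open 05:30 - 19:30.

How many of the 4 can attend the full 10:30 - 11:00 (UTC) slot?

2

Nikolai in UTC: 06:30-10:30, 13:00-18:00, 19:30-22:00 (add 1h to convert from UTC-1).
Tomás in UTC: 07:00-10:00, 13:00-18:00 (add 1h to convert from UTC-1).
Chen in UTC: 08:00-12:00, 14:00-18:00 (add 6h to convert from UTC-6).
Zara in UTC: 06:30-20:30 (add 1h to convert from UTC-1).
Chen and Zara can make the full 10:30-11:00 slot — that's 2.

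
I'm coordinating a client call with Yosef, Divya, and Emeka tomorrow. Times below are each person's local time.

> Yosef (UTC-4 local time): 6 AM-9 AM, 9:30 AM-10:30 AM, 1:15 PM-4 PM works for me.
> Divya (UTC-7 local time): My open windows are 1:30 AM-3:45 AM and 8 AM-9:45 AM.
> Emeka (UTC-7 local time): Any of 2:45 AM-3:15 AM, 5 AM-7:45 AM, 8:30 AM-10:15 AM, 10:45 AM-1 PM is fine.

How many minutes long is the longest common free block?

15

Yosef in UTC: 10:00-13:00, 13:30-14:30, 17:15-20:00 (add 4h to convert from UTC-4).
Divya in UTC: 08:30-10:45, 15:00-16:45 (add 7h to convert from UTC-7).
Emeka in UTC: 09:45-10:15, 12:00-14:45, 15:30-17:15, 17:45-20:00 (add 7h to convert from UTC-7).
Yosef ∩ Divya: 10:00-10:45.
Yosef ∩ Divya ∩ Emeka: 10:00-10:15.
So the common availability across everyone is 10:00-10:15.
The longest is 10:00-10:15 at 15 minutes.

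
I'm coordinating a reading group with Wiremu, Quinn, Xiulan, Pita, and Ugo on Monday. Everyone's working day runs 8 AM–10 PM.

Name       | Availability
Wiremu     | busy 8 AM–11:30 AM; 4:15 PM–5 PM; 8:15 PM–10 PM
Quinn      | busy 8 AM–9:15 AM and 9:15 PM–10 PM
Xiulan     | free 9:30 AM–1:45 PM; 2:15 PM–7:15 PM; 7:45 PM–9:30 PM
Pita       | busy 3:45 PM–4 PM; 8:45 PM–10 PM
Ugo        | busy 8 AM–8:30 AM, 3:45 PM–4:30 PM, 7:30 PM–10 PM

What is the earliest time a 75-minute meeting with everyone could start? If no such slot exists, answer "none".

Wiremu free: 11:30-16:15, 17:00-20:15 (invert busy blocks within the working day).
Quinn free: 09:15-21:15 (invert busy blocks within the working day).
Xiulan free: 09:30-13:45, 14:15-19:15, 19:45-21:30.
Pita free: 08:00-15:45, 16:00-20:45 (invert busy blocks within the working day).
Ugo free: 08:30-15:45, 16:30-19:30 (invert busy blocks within the working day).
Wiremu ∩ Quinn: 11:30-16:15, 17:00-20:15.
Wiremu ∩ Quinn ∩ Xiulan: 11:30-13:45, 14:15-16:15, 17:00-19:15, 19:45-20:15.
Wiremu ∩ Quinn ∩ Xiulan ∩ Pita: 11:30-13:45, 14:15-15:45, 16:00-16:15, 17:00-19:15, 19:45-20:15.
Wiremu ∩ Quinn ∩ Xiulan ∩ Pita ∩ Ugo: 11:30-13:45, 14:15-15:45, 17:00-19:15.
The first common window of at least 75 minutes is 11:30-13:45, so the earliest start is 11:30.

11:30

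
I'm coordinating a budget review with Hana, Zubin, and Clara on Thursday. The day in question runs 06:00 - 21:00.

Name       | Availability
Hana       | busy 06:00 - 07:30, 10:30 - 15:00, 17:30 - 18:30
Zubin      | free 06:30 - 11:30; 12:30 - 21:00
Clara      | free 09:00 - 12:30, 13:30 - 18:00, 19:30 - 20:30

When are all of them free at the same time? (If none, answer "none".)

09:00-10:30, 15:00-17:30, 19:30-20:30

Hana free: 07:30-10:30, 15:00-17:30, 18:30-21:00 (invert busy blocks within the working day).
Zubin free: 06:30-11:30, 12:30-21:00.
Clara free: 09:00-12:30, 13:30-18:00, 19:30-20:30.
Hana ∩ Zubin: 07:30-10:30, 15:00-17:30, 18:30-21:00.
Hana ∩ Zubin ∩ Clara: 09:00-10:30, 15:00-17:30, 19:30-20:30.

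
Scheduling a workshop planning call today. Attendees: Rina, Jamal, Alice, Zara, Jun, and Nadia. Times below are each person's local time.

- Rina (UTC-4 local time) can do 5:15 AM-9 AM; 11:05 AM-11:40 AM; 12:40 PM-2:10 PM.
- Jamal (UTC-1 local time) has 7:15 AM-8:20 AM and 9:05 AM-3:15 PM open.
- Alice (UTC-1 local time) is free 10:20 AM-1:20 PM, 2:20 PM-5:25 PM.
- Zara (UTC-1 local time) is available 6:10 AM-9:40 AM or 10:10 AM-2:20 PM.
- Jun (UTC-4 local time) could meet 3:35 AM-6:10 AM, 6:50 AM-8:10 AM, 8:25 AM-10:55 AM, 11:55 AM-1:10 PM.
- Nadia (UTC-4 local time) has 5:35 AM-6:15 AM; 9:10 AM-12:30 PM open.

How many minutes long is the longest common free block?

Rina in UTC: 09:15-13:00, 15:05-15:40, 16:40-18:10 (add 4h to convert from UTC-4).
Jamal in UTC: 08:15-09:20, 10:05-16:15 (add 1h to convert from UTC-1).
Alice in UTC: 11:20-14:20, 15:20-18:25 (add 1h to convert from UTC-1).
Zara in UTC: 07:10-10:40, 11:10-15:20 (add 1h to convert from UTC-1).
Jun in UTC: 07:35-10:10, 10:50-12:10, 12:25-14:55, 15:55-17:10 (add 4h to convert from UTC-4).
Nadia in UTC: 09:35-10:15, 13:10-16:30 (add 4h to convert from UTC-4).
Rina ∩ Jamal: 09:15-09:20, 10:05-13:00, 15:05-15:40.
Rina ∩ Jamal ∩ Alice: 11:20-13:00, 15:20-15:40.
Rina ∩ Jamal ∩ Alice ∩ Zara: 11:20-13:00.
Rina ∩ Jamal ∩ Alice ∩ Zara ∩ Jun: 11:20-12:10, 12:25-13:00.
Rina ∩ Jamal ∩ Alice ∩ Zara ∩ Jun ∩ Nadia: ∅.
There is no time when everyone is free.
No common window exists, so the longest block is 0 minutes.

0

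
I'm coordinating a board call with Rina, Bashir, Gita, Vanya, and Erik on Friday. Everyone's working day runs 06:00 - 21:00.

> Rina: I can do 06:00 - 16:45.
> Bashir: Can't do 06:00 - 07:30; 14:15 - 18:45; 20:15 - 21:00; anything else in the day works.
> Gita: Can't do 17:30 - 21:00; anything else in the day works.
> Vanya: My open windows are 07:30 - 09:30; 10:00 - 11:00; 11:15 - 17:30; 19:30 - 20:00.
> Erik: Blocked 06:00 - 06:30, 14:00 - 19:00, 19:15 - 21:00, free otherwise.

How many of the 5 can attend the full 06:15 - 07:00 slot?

Rina free: 06:00-16:45.
Bashir free: 07:30-14:15, 18:45-20:15 (invert busy blocks within the working day).
Gita free: 06:00-17:30 (invert busy blocks within the working day).
Vanya free: 07:30-09:30, 10:00-11:00, 11:15-17:30, 19:30-20:00.
Erik free: 06:30-14:00, 19:00-19:15 (invert busy blocks within the working day).
Rina and Gita can make the full 06:15-07:00 slot — that's 2.

2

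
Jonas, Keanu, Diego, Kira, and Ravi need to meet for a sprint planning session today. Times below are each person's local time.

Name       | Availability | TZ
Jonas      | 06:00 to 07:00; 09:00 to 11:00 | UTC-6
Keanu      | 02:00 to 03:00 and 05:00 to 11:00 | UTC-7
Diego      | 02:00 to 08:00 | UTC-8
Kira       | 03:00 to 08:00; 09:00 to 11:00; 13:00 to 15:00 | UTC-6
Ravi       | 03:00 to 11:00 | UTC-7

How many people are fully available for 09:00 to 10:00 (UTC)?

2

Jonas in UTC: 12:00-13:00, 15:00-17:00 (add 6h to convert from UTC-6).
Keanu in UTC: 09:00-10:00, 12:00-18:00 (add 7h to convert from UTC-7).
Diego in UTC: 10:00-16:00 (add 8h to convert from UTC-8).
Kira in UTC: 09:00-14:00, 15:00-17:00, 19:00-21:00 (add 6h to convert from UTC-6).
Ravi in UTC: 10:00-18:00 (add 7h to convert from UTC-7).
Keanu and Kira can make the full 09:00-10:00 slot — that's 2.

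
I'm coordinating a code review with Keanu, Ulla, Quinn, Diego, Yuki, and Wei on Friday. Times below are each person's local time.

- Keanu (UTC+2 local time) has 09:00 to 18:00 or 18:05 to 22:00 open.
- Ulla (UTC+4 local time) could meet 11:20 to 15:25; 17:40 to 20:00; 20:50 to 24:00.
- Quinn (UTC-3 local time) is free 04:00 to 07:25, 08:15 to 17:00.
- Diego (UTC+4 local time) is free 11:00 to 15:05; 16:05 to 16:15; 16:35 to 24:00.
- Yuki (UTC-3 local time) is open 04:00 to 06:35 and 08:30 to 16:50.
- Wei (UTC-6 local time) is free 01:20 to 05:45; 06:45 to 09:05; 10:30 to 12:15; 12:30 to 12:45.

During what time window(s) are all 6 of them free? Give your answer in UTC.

07:20-09:35, 13:40-15:05, 16:50-18:15, 18:30-18:45

Keanu in UTC: 07:00-16:00, 16:05-20:00 (subtract 2h to convert from UTC+2).
Ulla in UTC: 07:20-11:25, 13:40-16:00, 16:50-20:00 (subtract 4h to convert from UTC+4).
Quinn in UTC: 07:00-10:25, 11:15-20:00 (add 3h to convert from UTC-3).
Diego in UTC: 07:00-11:05, 12:05-12:15, 12:35-20:00 (subtract 4h to convert from UTC+4).
Yuki in UTC: 07:00-09:35, 11:30-19:50 (add 3h to convert from UTC-3).
Wei in UTC: 07:20-11:45, 12:45-15:05, 16:30-18:15, 18:30-18:45 (add 6h to convert from UTC-6).
Keanu ∩ Ulla: 07:20-11:25, 13:40-16:00, 16:50-20:00.
Keanu ∩ Ulla ∩ Quinn: 07:20-10:25, 11:15-11:25, 13:40-16:00, 16:50-20:00.
Keanu ∩ Ulla ∩ Quinn ∩ Diego: 07:20-10:25, 13:40-16:00, 16:50-20:00.
Keanu ∩ Ulla ∩ Quinn ∩ Diego ∩ Yuki: 07:20-09:35, 13:40-16:00, 16:50-19:50.
Keanu ∩ Ulla ∩ Quinn ∩ Diego ∩ Yuki ∩ Wei: 07:20-09:35, 13:40-15:05, 16:50-18:15, 18:30-18:45.
Those are the intersection windows.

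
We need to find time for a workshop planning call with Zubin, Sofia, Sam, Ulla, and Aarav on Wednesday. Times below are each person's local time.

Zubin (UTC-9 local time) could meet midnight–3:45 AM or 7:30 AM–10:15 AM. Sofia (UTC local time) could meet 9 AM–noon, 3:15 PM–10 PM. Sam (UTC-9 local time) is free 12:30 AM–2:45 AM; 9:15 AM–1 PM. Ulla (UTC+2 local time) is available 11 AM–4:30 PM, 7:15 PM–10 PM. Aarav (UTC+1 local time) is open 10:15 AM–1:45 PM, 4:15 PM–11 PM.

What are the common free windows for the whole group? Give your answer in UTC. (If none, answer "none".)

09:30-11:45, 18:15-19:15

Zubin in UTC: 09:00-12:45, 16:30-19:15 (add 9h to convert from UTC-9).
Sofia in UTC: 09:00-12:00, 15:15-22:00.
Sam in UTC: 09:30-11:45, 18:15-22:00 (add 9h to convert from UTC-9).
Ulla in UTC: 09:00-14:30, 17:15-20:00 (subtract 2h to convert from UTC+2).
Aarav in UTC: 09:15-12:45, 15:15-22:00 (subtract 1h to convert from UTC+1).
Zubin ∩ Sofia: 09:00-12:00, 16:30-19:15.
Zubin ∩ Sofia ∩ Sam: 09:30-11:45, 18:15-19:15.
Zubin ∩ Sofia ∩ Sam ∩ Ulla: 09:30-11:45, 18:15-19:15.
Zubin ∩ Sofia ∩ Sam ∩ Ulla ∩ Aarav: 09:30-11:45, 18:15-19:15.
Those are the intersection windows.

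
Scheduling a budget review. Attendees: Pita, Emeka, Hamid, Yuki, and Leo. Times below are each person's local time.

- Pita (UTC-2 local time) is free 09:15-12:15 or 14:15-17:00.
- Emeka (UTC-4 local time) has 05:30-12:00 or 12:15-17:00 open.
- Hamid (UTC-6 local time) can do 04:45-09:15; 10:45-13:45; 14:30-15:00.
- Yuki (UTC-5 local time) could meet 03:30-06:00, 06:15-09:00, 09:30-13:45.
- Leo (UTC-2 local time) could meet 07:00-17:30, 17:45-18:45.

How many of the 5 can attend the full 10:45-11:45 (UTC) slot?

Pita in UTC: 11:15-14:15, 16:15-19:00 (add 2h to convert from UTC-2).
Emeka in UTC: 09:30-16:00, 16:15-21:00 (add 4h to convert from UTC-4).
Hamid in UTC: 10:45-15:15, 16:45-19:45, 20:30-21:00 (add 6h to convert from UTC-6).
Yuki in UTC: 08:30-11:00, 11:15-14:00, 14:30-18:45 (add 5h to convert from UTC-5).
Leo in UTC: 09:00-19:30, 19:45-20:45 (add 2h to convert from UTC-2).
Emeka, Hamid, and Leo can make the full 10:45-11:45 slot — that's 3.

3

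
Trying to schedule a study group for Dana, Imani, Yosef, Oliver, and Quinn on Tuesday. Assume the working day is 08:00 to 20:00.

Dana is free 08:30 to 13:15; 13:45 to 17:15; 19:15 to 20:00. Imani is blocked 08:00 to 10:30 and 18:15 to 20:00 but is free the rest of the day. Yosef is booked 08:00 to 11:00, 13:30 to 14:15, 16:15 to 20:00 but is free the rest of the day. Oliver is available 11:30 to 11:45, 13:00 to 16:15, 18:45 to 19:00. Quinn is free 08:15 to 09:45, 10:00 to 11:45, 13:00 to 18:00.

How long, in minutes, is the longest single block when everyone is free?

Dana free: 08:30-13:15, 13:45-17:15, 19:15-20:00.
Imani free: 10:30-18:15 (invert busy blocks within the working day).
Yosef free: 11:00-13:30, 14:15-16:15 (invert busy blocks within the working day).
Oliver free: 11:30-11:45, 13:00-16:15, 18:45-19:00.
Quinn free: 08:15-09:45, 10:00-11:45, 13:00-18:00.
Dana ∩ Imani: 10:30-13:15, 13:45-17:15.
Dana ∩ Imani ∩ Yosef: 11:00-13:15, 14:15-16:15.
Dana ∩ Imani ∩ Yosef ∩ Oliver: 11:30-11:45, 13:00-13:15, 14:15-16:15.
Dana ∩ Imani ∩ Yosef ∩ Oliver ∩ Quinn: 11:30-11:45, 13:00-13:15, 14:15-16:15.
The longest is 14:15-16:15 at 120 minutes.

120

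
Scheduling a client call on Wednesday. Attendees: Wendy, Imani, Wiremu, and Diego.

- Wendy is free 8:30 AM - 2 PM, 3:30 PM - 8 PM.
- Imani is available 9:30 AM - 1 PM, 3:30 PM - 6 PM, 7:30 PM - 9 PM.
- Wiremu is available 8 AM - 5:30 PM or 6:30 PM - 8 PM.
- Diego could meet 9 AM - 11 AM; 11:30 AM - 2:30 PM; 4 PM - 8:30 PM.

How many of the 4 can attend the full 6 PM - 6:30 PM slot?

2

Wendy and Diego can make the full 18:00-18:30 slot — that's 2.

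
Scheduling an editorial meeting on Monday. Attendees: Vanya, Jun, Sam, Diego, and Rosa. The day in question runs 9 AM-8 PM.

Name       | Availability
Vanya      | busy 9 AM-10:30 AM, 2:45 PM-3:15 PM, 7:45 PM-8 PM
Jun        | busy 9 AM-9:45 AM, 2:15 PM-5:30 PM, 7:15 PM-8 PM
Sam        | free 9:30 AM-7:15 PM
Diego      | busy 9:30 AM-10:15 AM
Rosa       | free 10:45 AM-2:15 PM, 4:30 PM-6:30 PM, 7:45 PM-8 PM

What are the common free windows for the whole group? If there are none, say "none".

Vanya free: 10:30-14:45, 15:15-19:45 (invert busy blocks within the working day).
Jun free: 09:45-14:15, 17:30-19:15 (invert busy blocks within the working day).
Sam free: 09:30-19:15.
Diego free: 09:00-09:30, 10:15-20:00 (invert busy blocks within the working day).
Rosa free: 10:45-14:15, 16:30-18:30, 19:45-20:00.
Vanya ∩ Jun: 10:30-14:15, 17:30-19:15.
Vanya ∩ Jun ∩ Sam: 10:30-14:15, 17:30-19:15.
Vanya ∩ Jun ∩ Sam ∩ Diego: 10:30-14:15, 17:30-19:15.
Vanya ∩ Jun ∩ Sam ∩ Diego ∩ Rosa: 10:45-14:15, 17:30-18:30.

10:45-14:15, 17:30-18:30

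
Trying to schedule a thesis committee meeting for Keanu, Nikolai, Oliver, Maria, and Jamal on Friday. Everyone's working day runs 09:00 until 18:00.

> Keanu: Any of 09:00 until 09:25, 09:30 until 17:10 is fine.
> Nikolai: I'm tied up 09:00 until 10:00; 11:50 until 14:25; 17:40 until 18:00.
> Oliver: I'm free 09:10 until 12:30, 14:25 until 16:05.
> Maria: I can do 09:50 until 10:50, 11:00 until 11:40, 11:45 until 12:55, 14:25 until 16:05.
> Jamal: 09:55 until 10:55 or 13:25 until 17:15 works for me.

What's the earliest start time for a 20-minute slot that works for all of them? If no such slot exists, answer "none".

10:00

Keanu free: 09:00-09:25, 09:30-17:10.
Nikolai free: 10:00-11:50, 14:25-17:40 (invert busy blocks within the working day).
Oliver free: 09:10-12:30, 14:25-16:05.
Maria free: 09:50-10:50, 11:00-11:40, 11:45-12:55, 14:25-16:05.
Jamal free: 09:55-10:55, 13:25-17:15.
Keanu ∩ Nikolai: 10:00-11:50, 14:25-17:10.
Keanu ∩ Nikolai ∩ Oliver: 10:00-11:50, 14:25-16:05.
Keanu ∩ Nikolai ∩ Oliver ∩ Maria: 10:00-10:50, 11:00-11:40, 11:45-11:50, 14:25-16:05.
Keanu ∩ Nikolai ∩ Oliver ∩ Maria ∩ Jamal: 10:00-10:50, 14:25-16:05.
The first common window of at least 20 minutes is 10:00-10:50, so the earliest start is 10:00.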